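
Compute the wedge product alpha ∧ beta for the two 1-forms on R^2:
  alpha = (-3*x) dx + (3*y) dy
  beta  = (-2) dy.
alpha ∧ beta = (6*x) dx ∧ dy

Distribute the wedge, using dx_i ∧ dx_j = -dx_j ∧ dx_i and dx_i ∧ dx_i = 0. For each pair (i, j) with i < j, the coefficient of dx_i ∧ dx_j in alpha ∧ beta is (alpha_i * beta_j - alpha_j * beta_i). Collecting: alpha ∧ beta = (6*x) dx ∧ dy.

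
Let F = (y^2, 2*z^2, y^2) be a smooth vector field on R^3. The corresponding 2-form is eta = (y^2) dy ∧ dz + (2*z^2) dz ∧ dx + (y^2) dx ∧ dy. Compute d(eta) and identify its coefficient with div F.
d(eta) = (0) dx ∧ dy ∧ dz; div F = 0

For a 2-form in R^3 of the form above, applying d gives a 3-form with coefficient ∂P/∂x + ∂Q/∂y + ∂R/∂z:
  ∂P/∂x = 0
  ∂Q/∂y = 0
  ∂R/∂z = 0
Sum = 0, which is exactly div F.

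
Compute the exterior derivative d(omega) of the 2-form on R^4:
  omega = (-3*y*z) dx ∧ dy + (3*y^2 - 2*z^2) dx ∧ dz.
d(omega) = (-9*y) dx ∧ dy ∧ dz

For a 2-form omega = sum_{i<j} g_{ij} dx_i ∧ dx_j, the exterior derivative is
  d(omega) = sum_{i<j} d(g_{ij}) ∧ dx_i ∧ dx_j = sum_{i<j, k} (∂g_{ij}/∂x_k) dx_k ∧ dx_i ∧ dx_j.
Expand each term, using dx_k ∧ dx_i ∧ dx_j = sgn(permutation) dx_{(a)} ∧ dx_{(b)} ∧ dx_{(c)} with (a < b < c) sorted:
  d(-3*y*z) includes (∂/∂z)(-3*y*z) dz = (-3*y) dz, which multiplied by dx ∧ dy gives (-3*y) dx ∧ dy ∧ dz
  d(3*y^2 - 2*z^2) includes (∂/∂y)(3*y^2 - 2*z^2) dy = (6*y) dy, which multiplied by dx ∧ dz gives (-6*y) dx ∧ dy ∧ dz
Collecting like 3-forms: d(omega) = (-9*y) dx ∧ dy ∧ dz.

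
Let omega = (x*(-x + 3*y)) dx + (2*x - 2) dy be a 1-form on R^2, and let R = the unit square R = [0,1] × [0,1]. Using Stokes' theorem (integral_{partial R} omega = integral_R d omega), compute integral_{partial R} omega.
integral_(partial R) omega = 1/2

Stokes: integral_partial_R omega = integral_R d omega with d omega = (∂Q/∂x - ∂P/∂y) dx ∧ dy.
  ∂Q/∂x = 2
  ∂P/∂y = 3*x
  integrand = ∂Q/∂x - ∂P/∂y = 2 - 3*x.
Integrating over R: integral_0^1 integral_0^1 (2 - 3*x) dx dy = 1/2.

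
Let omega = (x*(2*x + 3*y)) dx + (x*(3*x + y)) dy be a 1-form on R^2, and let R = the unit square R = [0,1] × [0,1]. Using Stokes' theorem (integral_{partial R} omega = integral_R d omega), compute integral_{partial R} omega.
integral_(partial R) omega = 2

Stokes: integral_partial_R omega = integral_R d omega with d omega = (∂Q/∂x - ∂P/∂y) dx ∧ dy.
  ∂Q/∂x = 6*x + y
  ∂P/∂y = 3*x
  integrand = ∂Q/∂x - ∂P/∂y = 3*x + y.
Integrating over R: integral_0^1 integral_0^1 (3*x + y) dx dy = 2.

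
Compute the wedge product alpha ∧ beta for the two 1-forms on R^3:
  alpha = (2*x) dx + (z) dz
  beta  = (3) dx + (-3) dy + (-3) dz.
alpha ∧ beta = (-6*x) dx ∧ dy + (-6*x - 3*z) dx ∧ dz + (3*z) dy ∧ dz

Distribute the wedge, using dx_i ∧ dx_j = -dx_j ∧ dx_i and dx_i ∧ dx_i = 0. For each pair (i, j) with i < j, the coefficient of dx_i ∧ dx_j in alpha ∧ beta is (alpha_i * beta_j - alpha_j * beta_i). Collecting: alpha ∧ beta = (-6*x) dx ∧ dy + (-6*x - 3*z) dx ∧ dz + (3*z) dy ∧ dz.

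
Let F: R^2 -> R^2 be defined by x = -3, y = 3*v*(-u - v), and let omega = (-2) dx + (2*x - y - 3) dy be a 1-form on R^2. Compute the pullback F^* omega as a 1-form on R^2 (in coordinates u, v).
F^* omega = (9*v*(-u*v - v^2 + 3)) du + (-9*u^2*v - 27*u*v^2 + 27*u - 18*v^3 + 54*v) dv

Using F^*(f dg) = (f ∘ F) d(g ∘ F), substitute each coordinate x_i by F_i(u, v) in f_i, and replace dx_i by d F_i = (∂F_i/∂u) du + (∂F_i/∂v) dv.
  For the x component: f_1(F) = -2; d F_1 = (0) du + (0) dv
  For the y component: f_2(F) = 3*u*v + 3*v^2 - 9; d F_2 = (-3*v) du + (-3*u - 6*v) dv
Combining and collecting du, dv coefficients:
  coeff of du: 9*v*(-u*v - v^2 + 3)
  coeff of dv: -9*u^2*v - 27*u*v^2 + 27*u - 18*v^3 + 54*v
F^* omega = (9*v*(-u*v - v^2 + 3)) du + (-9*u^2*v - 27*u*v^2 + 27*u - 18*v^3 + 54*v) dv.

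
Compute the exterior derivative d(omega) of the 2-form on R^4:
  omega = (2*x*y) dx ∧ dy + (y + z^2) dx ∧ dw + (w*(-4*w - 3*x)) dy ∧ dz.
d(omega) = (-1) dx ∧ dy ∧ dw + (-2*z) dx ∧ dz ∧ dw + (-3*w) dx ∧ dy ∧ dz + (-8*w - 3*x) dy ∧ dz ∧ dw

For a 2-form omega = sum_{i<j} g_{ij} dx_i ∧ dx_j, the exterior derivative is
  d(omega) = sum_{i<j} d(g_{ij}) ∧ dx_i ∧ dx_j = sum_{i<j, k} (∂g_{ij}/∂x_k) dx_k ∧ dx_i ∧ dx_j.
Expand each term, using dx_k ∧ dx_i ∧ dx_j = sgn(permutation) dx_{(a)} ∧ dx_{(b)} ∧ dx_{(c)} with (a < b < c) sorted:
  d(y + z^2) includes (∂/∂y)(y + z^2) dy = (1) dy, which multiplied by dx ∧ dw gives (-1) dx ∧ dy ∧ dw
  d(y + z^2) includes (∂/∂z)(y + z^2) dz = (2*z) dz, which multiplied by dx ∧ dw gives (-2*z) dx ∧ dz ∧ dw
  d(w*(-4*w - 3*x)) includes (∂/∂x)(w*(-4*w - 3*x)) dx = (-3*w) dx, which multiplied by dy ∧ dz gives (-3*w) dx ∧ dy ∧ dz
  d(w*(-4*w - 3*x)) includes (∂/∂w)(w*(-4*w - 3*x)) dw = (-8*w - 3*x) dw, which multiplied by dy ∧ dz gives (-8*w - 3*x) dy ∧ dz ∧ dw
Collecting like 3-forms: d(omega) = (-1) dx ∧ dy ∧ dw + (-2*z) dx ∧ dz ∧ dw + (-3*w) dx ∧ dy ∧ dz + (-8*w - 3*x) dy ∧ dz ∧ dw.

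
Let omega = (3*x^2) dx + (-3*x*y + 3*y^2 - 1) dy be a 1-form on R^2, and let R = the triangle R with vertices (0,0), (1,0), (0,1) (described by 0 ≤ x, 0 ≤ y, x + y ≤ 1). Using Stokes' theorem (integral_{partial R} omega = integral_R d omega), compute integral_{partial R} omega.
integral_(partial R) omega = -1/2

Stokes: integral_partial_R omega = integral_R d omega with d omega = (∂Q/∂x - ∂P/∂y) dx ∧ dy.
  ∂Q/∂x = -3*y
  ∂P/∂y = 0
  integrand = ∂Q/∂x - ∂P/∂y = -3*y.
Integrating over R: integral_0^1 integral_0^{1-x} (-3*y) dy dx = -1/2.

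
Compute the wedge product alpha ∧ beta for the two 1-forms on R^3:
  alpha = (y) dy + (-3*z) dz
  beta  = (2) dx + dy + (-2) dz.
alpha ∧ beta = (-2*y) dx ∧ dy + (-2*y + 3*z) dy ∧ dz + (6*z) dx ∧ dz

Distribute the wedge, using dx_i ∧ dx_j = -dx_j ∧ dx_i and dx_i ∧ dx_i = 0. For each pair (i, j) with i < j, the coefficient of dx_i ∧ dx_j in alpha ∧ beta is (alpha_i * beta_j - alpha_j * beta_i). Collecting: alpha ∧ beta = (-2*y) dx ∧ dy + (-2*y + 3*z) dy ∧ dz + (6*z) dx ∧ dz.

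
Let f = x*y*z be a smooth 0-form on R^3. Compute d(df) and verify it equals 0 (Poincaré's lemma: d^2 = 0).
d(df) = 0

Step 1: df = sum_i (∂f/∂x_i) dx_i = (y*z) dx + (x*z) dy + (x*y) dz.
Step 2: Apply d again. Using the 1-form formula, the coefficient of dx ∧ dy in d(df) is ∂^2 f/∂x ∂y - ∂^2 f/∂y ∂x = (z) - (z) = 0 (equality of mixed partials for smooth f).
Similarly for dx ∧ dz and dy ∧ dz — all coefficients vanish. So d(df) = 0.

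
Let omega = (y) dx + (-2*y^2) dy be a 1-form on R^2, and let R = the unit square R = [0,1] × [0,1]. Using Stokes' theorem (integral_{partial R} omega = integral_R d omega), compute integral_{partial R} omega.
integral_(partial R) omega = -1

Stokes: integral_partial_R omega = integral_R d omega with d omega = (∂Q/∂x - ∂P/∂y) dx ∧ dy.
  ∂Q/∂x = 0
  ∂P/∂y = 1
  integrand = ∂Q/∂x - ∂P/∂y = -1.
Integrating over R: integral_0^1 integral_0^1 (-1) dx dy = -1.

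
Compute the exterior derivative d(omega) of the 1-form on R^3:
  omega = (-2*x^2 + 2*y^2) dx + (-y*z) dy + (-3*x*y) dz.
d(omega) = (-4*y) dx ∧ dy + (-3*y) dx ∧ dz + (-3*x + y) dy ∧ dz

For a 1-form omega = sum_i f_i dx_i, the exterior derivative is
  d(omega) = sum_{i < j} (∂f_j/∂x_i - ∂f_i/∂x_j) dx_i ∧ dx_j.
  coefficient of dx ∧ dy: ∂f_2/∂x - ∂f_1/∂y = ∂(-y*z)/∂x - ∂(-2*x^2 + 2*y^2)/∂y = -4*y
  coefficient of dx ∧ dz: ∂f_3/∂x - ∂f_1/∂z = ∂(-3*x*y)/∂x - ∂(-2*x^2 + 2*y^2)/∂z = -3*y
  coefficient of dy ∧ dz: ∂f_3/∂y - ∂f_2/∂z = ∂(-3*x*y)/∂y - ∂(-y*z)/∂z = -3*x + y
Assembling: d(omega) = (-4*y) dx ∧ dy + (-3*y) dx ∧ dz + (-3*x + y) dy ∧ dz.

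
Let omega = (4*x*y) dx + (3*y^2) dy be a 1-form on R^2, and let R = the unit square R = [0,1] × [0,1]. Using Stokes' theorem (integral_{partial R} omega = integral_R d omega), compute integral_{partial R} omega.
integral_(partial R) omega = -2

Stokes: integral_partial_R omega = integral_R d omega with d omega = (∂Q/∂x - ∂P/∂y) dx ∧ dy.
  ∂Q/∂x = 0
  ∂P/∂y = 4*x
  integrand = ∂Q/∂x - ∂P/∂y = -4*x.
Integrating over R: integral_0^1 integral_0^1 (-4*x) dx dy = -2.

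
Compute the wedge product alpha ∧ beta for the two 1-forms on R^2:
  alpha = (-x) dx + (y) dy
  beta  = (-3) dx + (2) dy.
alpha ∧ beta = (-2*x + 3*y) dx ∧ dy

Distribute the wedge, using dx_i ∧ dx_j = -dx_j ∧ dx_i and dx_i ∧ dx_i = 0. For each pair (i, j) with i < j, the coefficient of dx_i ∧ dx_j in alpha ∧ beta is (alpha_i * beta_j - alpha_j * beta_i). Collecting: alpha ∧ beta = (-2*x + 3*y) dx ∧ dy.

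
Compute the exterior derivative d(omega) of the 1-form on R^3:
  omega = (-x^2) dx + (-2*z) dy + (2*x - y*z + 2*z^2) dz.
d(omega) = (2) dx ∧ dz + (2 - z) dy ∧ dz

For a 1-form omega = sum_i f_i dx_i, the exterior derivative is
  d(omega) = sum_{i < j} (∂f_j/∂x_i - ∂f_i/∂x_j) dx_i ∧ dx_j.
  coefficient of dx ∧ dz: ∂f_3/∂x - ∂f_1/∂z = ∂(2*x - y*z + 2*z^2)/∂x - ∂(-x^2)/∂z = 2
  coefficient of dy ∧ dz: ∂f_3/∂y - ∂f_2/∂z = ∂(2*x - y*z + 2*z^2)/∂y - ∂(-2*z)/∂z = 2 - z
Assembling: d(omega) = (2) dx ∧ dz + (2 - z) dy ∧ dz.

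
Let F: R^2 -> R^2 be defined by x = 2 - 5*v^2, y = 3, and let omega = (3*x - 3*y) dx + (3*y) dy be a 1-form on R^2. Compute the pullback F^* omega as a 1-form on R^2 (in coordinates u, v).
F^* omega = (150*v^3 + 30*v) dv

Using F^*(f dg) = (f ∘ F) d(g ∘ F), substitute each coordinate x_i by F_i(u, v) in f_i, and replace dx_i by d F_i = (∂F_i/∂u) du + (∂F_i/∂v) dv.
  For the x component: f_1(F) = -15*v^2 - 3; d F_1 = (0) du + (-10*v) dv
  For the y component: f_2(F) = 9; d F_2 = (0) du + (0) dv
Combining and collecting du, dv coefficients:
  coeff of du: 0
  coeff of dv: 150*v^3 + 30*v
F^* omega = (150*v^3 + 30*v) dv.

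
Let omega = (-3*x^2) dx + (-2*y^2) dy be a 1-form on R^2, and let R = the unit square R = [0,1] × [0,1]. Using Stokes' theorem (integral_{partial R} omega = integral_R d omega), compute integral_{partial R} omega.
integral_(partial R) omega = 0

Stokes: integral_partial_R omega = integral_R d omega with d omega = (∂Q/∂x - ∂P/∂y) dx ∧ dy.
  ∂Q/∂x = 0
  ∂P/∂y = 0
  integrand = ∂Q/∂x - ∂P/∂y = 0.
Integrating over R: integral_0^1 integral_0^1 (0) dx dy = 0.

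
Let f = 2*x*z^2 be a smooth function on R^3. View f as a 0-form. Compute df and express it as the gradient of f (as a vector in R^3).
df = (2*z^2) dx + (0) dy + (4*x*z) dz; grad f = (2*z^2, 0, 4*x*z)

For a 0-form f, d f = (∂f/∂x) dx + (∂f/∂y) dy + (∂f/∂z) dz. The components of the vector representation are exactly the entries of grad f in Cartesian coordinates:
  ∂f/∂x = 2*z^2
  ∂f/∂y = 0
  ∂f/∂z = 4*x*z.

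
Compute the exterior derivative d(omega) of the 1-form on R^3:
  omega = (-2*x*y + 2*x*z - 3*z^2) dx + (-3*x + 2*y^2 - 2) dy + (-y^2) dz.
d(omega) = (2*x - 3) dx ∧ dy + (-2*x + 6*z) dx ∧ dz + (-2*y) dy ∧ dz

For a 1-form omega = sum_i f_i dx_i, the exterior derivative is
  d(omega) = sum_{i < j} (∂f_j/∂x_i - ∂f_i/∂x_j) dx_i ∧ dx_j.
  coefficient of dx ∧ dy: ∂f_2/∂x - ∂f_1/∂y = ∂(-3*x + 2*y^2 - 2)/∂x - ∂(-2*x*y + 2*x*z - 3*z^2)/∂y = 2*x - 3
  coefficient of dx ∧ dz: ∂f_3/∂x - ∂f_1/∂z = ∂(-y^2)/∂x - ∂(-2*x*y + 2*x*z - 3*z^2)/∂z = -2*x + 6*z
  coefficient of dy ∧ dz: ∂f_3/∂y - ∂f_2/∂z = ∂(-y^2)/∂y - ∂(-3*x + 2*y^2 - 2)/∂z = -2*y
Assembling: d(omega) = (2*x - 3) dx ∧ dy + (-2*x + 6*z) dx ∧ dz + (-2*y) dy ∧ dz.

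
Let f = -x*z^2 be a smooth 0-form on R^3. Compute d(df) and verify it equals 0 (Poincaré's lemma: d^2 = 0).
d(df) = 0

Step 1: df = sum_i (∂f/∂x_i) dx_i = (-z^2) dx + (0) dy + (-2*x*z) dz.
Step 2: Apply d again. Using the 1-form formula, the coefficient of dx ∧ dy in d(df) is ∂^2 f/∂x ∂y - ∂^2 f/∂y ∂x = (0) - (0) = 0 (equality of mixed partials for smooth f).
Similarly for dx ∧ dz and dy ∧ dz — all coefficients vanish. So d(df) = 0.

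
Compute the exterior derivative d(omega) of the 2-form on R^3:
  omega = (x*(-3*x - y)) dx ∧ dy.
d(omega) = 0

For a 2-form omega = sum_{i<j} g_{ij} dx_i ∧ dx_j, the exterior derivative is
  d(omega) = sum_{i<j} d(g_{ij}) ∧ dx_i ∧ dx_j = sum_{i<j, k} (∂g_{ij}/∂x_k) dx_k ∧ dx_i ∧ dx_j.
Expand each term, using dx_k ∧ dx_i ∧ dx_j = sgn(permutation) dx_{(a)} ∧ dx_{(b)} ∧ dx_{(c)} with (a < b < c) sorted:

Collecting like 3-forms: d(omega) = 0.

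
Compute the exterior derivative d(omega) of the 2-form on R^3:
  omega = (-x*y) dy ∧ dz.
d(omega) = (-y) dx ∧ dy ∧ dz

For a 2-form omega = sum_{i<j} g_{ij} dx_i ∧ dx_j, the exterior derivative is
  d(omega) = sum_{i<j} d(g_{ij}) ∧ dx_i ∧ dx_j = sum_{i<j, k} (∂g_{ij}/∂x_k) dx_k ∧ dx_i ∧ dx_j.
Expand each term, using dx_k ∧ dx_i ∧ dx_j = sgn(permutation) dx_{(a)} ∧ dx_{(b)} ∧ dx_{(c)} with (a < b < c) sorted:
  d(-x*y) includes (∂/∂x)(-x*y) dx = (-y) dx, which multiplied by dy ∧ dz gives (-y) dx ∧ dy ∧ dz
Collecting like 3-forms: d(omega) = (-y) dx ∧ dy ∧ dz.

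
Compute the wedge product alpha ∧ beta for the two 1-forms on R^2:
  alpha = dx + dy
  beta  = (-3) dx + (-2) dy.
alpha ∧ beta = (1) dx ∧ dy

Distribute the wedge, using dx_i ∧ dx_j = -dx_j ∧ dx_i and dx_i ∧ dx_i = 0. For each pair (i, j) with i < j, the coefficient of dx_i ∧ dx_j in alpha ∧ beta is (alpha_i * beta_j - alpha_j * beta_i). Collecting: alpha ∧ beta = (1) dx ∧ dy.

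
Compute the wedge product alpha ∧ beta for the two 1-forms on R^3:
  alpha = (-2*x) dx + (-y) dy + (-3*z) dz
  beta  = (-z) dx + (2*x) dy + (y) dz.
alpha ∧ beta = (-4*x^2 - y*z) dx ∧ dy + (-2*x*y - 3*z^2) dx ∧ dz + (6*x*z - y^2) dy ∧ dz

Distribute the wedge, using dx_i ∧ dx_j = -dx_j ∧ dx_i and dx_i ∧ dx_i = 0. For each pair (i, j) with i < j, the coefficient of dx_i ∧ dx_j in alpha ∧ beta is (alpha_i * beta_j - alpha_j * beta_i). Collecting: alpha ∧ beta = (-4*x^2 - y*z) dx ∧ dy + (-2*x*y - 3*z^2) dx ∧ dz + (6*x*z - y^2) dy ∧ dz.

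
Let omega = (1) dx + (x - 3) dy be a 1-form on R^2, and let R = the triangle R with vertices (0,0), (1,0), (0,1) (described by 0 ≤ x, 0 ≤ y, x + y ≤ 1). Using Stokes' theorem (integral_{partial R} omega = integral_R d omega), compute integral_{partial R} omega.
integral_(partial R) omega = 1/2

Stokes: integral_partial_R omega = integral_R d omega with d omega = (∂Q/∂x - ∂P/∂y) dx ∧ dy.
  ∂Q/∂x = 1
  ∂P/∂y = 0
  integrand = ∂Q/∂x - ∂P/∂y = 1.
Integrating over R: integral_0^1 integral_0^{1-x} (1) dy dx = 1/2.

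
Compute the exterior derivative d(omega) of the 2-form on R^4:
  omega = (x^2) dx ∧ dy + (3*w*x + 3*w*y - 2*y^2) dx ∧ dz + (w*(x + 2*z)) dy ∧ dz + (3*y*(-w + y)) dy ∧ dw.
d(omega) = (-2*w + 4*y) dx ∧ dy ∧ dz + (3*x + 3*y) dx ∧ dz ∧ dw + (x + 2*z) dy ∧ dz ∧ dw

For a 2-form omega = sum_{i<j} g_{ij} dx_i ∧ dx_j, the exterior derivative is
  d(omega) = sum_{i<j} d(g_{ij}) ∧ dx_i ∧ dx_j = sum_{i<j, k} (∂g_{ij}/∂x_k) dx_k ∧ dx_i ∧ dx_j.
Expand each term, using dx_k ∧ dx_i ∧ dx_j = sgn(permutation) dx_{(a)} ∧ dx_{(b)} ∧ dx_{(c)} with (a < b < c) sorted:
  d(3*w*x + 3*w*y - 2*y^2) includes (∂/∂y)(3*w*x + 3*w*y - 2*y^2) dy = (3*w - 4*y) dy, which multiplied by dx ∧ dz gives (-3*w + 4*y) dx ∧ dy ∧ dz
  d(3*w*x + 3*w*y - 2*y^2) includes (∂/∂w)(3*w*x + 3*w*y - 2*y^2) dw = (3*x + 3*y) dw, which multiplied by dx ∧ dz gives (3*x + 3*y) dx ∧ dz ∧ dw
  d(w*(x + 2*z)) includes (∂/∂x)(w*(x + 2*z)) dx = (w) dx, which multiplied by dy ∧ dz gives (w) dx ∧ dy ∧ dz
  d(w*(x + 2*z)) includes (∂/∂w)(w*(x + 2*z)) dw = (x + 2*z) dw, which multiplied by dy ∧ dz gives (x + 2*z) dy ∧ dz ∧ dw
Collecting like 3-forms: d(omega) = (-2*w + 4*y) dx ∧ dy ∧ dz + (3*x + 3*y) dx ∧ dz ∧ dw + (x + 2*z) dy ∧ dz ∧ dw.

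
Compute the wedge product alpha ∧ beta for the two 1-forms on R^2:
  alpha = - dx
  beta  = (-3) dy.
alpha ∧ beta = (3) dx ∧ dy

Distribute the wedge, using dx_i ∧ dx_j = -dx_j ∧ dx_i and dx_i ∧ dx_i = 0. For each pair (i, j) with i < j, the coefficient of dx_i ∧ dx_j in alpha ∧ beta is (alpha_i * beta_j - alpha_j * beta_i). Collecting: alpha ∧ beta = (3) dx ∧ dy.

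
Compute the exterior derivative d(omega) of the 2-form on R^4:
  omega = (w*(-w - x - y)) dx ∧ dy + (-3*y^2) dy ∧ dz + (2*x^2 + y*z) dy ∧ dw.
d(omega) = (-2*w + 3*x - y) dx ∧ dy ∧ dw + (-y) dy ∧ dz ∧ dw

For a 2-form omega = sum_{i<j} g_{ij} dx_i ∧ dx_j, the exterior derivative is
  d(omega) = sum_{i<j} d(g_{ij}) ∧ dx_i ∧ dx_j = sum_{i<j, k} (∂g_{ij}/∂x_k) dx_k ∧ dx_i ∧ dx_j.
Expand each term, using dx_k ∧ dx_i ∧ dx_j = sgn(permutation) dx_{(a)} ∧ dx_{(b)} ∧ dx_{(c)} with (a < b < c) sorted:
  d(w*(-w - x - y)) includes (∂/∂w)(w*(-w - x - y)) dw = (-2*w - x - y) dw, which multiplied by dx ∧ dy gives (-2*w - x - y) dx ∧ dy ∧ dw
  d(2*x^2 + y*z) includes (∂/∂x)(2*x^2 + y*z) dx = (4*x) dx, which multiplied by dy ∧ dw gives (4*x) dx ∧ dy ∧ dw
  d(2*x^2 + y*z) includes (∂/∂z)(2*x^2 + y*z) dz = (y) dz, which multiplied by dy ∧ dw gives (-y) dy ∧ dz ∧ dw
Collecting like 3-forms: d(omega) = (-2*w + 3*x - y) dx ∧ dy ∧ dw + (-y) dy ∧ dz ∧ dw.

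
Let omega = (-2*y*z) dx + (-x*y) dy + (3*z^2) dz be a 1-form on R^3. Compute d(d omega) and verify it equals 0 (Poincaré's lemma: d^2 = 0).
d(d omega) = 0

Step 1: d omega = sum_{i<j} (∂f_j/∂x_i - ∂f_i/∂x_j) dx_i ∧ dx_j:
  coeff of dx ∧ dy: -y + 2*z
  coeff of dx ∧ dz: 2*y
  coeff of dy ∧ dz: 0
Step 2: Apply d again to each 2-form coefficient. The only possible 3-form in R^3 is dx ∧ dy ∧ dz, with coefficient
  ∂(coeff of dy∧dz)/∂x - ∂(coeff of dx∧dz)/∂y + ∂(coeff of dx∧dy)/∂z
  = ∂/∂x (0) - ∂/∂y (2*y) + ∂/∂z (-y + 2*z).
Each of these terms simplifies to sums of mixed partials that cancel in pairs. The result is 0 (by equality of mixed partials for smooth functions — Schwarz / Clairaut).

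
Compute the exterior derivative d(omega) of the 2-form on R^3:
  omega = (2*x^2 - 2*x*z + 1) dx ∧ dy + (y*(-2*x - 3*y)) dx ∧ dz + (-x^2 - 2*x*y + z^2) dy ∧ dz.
d(omega) = (-2*x + 4*y) dx ∧ dy ∧ dz

For a 2-form omega = sum_{i<j} g_{ij} dx_i ∧ dx_j, the exterior derivative is
  d(omega) = sum_{i<j} d(g_{ij}) ∧ dx_i ∧ dx_j = sum_{i<j, k} (∂g_{ij}/∂x_k) dx_k ∧ dx_i ∧ dx_j.
Expand each term, using dx_k ∧ dx_i ∧ dx_j = sgn(permutation) dx_{(a)} ∧ dx_{(b)} ∧ dx_{(c)} with (a < b < c) sorted:
  d(2*x^2 - 2*x*z + 1) includes (∂/∂z)(2*x^2 - 2*x*z + 1) dz = (-2*x) dz, which multiplied by dx ∧ dy gives (-2*x) dx ∧ dy ∧ dz
  d(y*(-2*x - 3*y)) includes (∂/∂y)(y*(-2*x - 3*y)) dy = (-2*x - 6*y) dy, which multiplied by dx ∧ dz gives (2*x + 6*y) dx ∧ dy ∧ dz
  d(-x^2 - 2*x*y + z^2) includes (∂/∂x)(-x^2 - 2*x*y + z^2) dx = (-2*x - 2*y) dx, which multiplied by dy ∧ dz gives (-2*x - 2*y) dx ∧ dy ∧ dz
Collecting like 3-forms: d(omega) = (-2*x + 4*y) dx ∧ dy ∧ dz.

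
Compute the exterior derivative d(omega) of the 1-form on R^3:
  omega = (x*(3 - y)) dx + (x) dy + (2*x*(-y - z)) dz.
d(omega) = (x + 1) dx ∧ dy + (-2*y - 2*z) dx ∧ dz + (-2*x) dy ∧ dz

For a 1-form omega = sum_i f_i dx_i, the exterior derivative is
  d(omega) = sum_{i < j} (∂f_j/∂x_i - ∂f_i/∂x_j) dx_i ∧ dx_j.
  coefficient of dx ∧ dy: ∂f_2/∂x - ∂f_1/∂y = ∂(x)/∂x - ∂(x*(3 - y))/∂y = x + 1
  coefficient of dx ∧ dz: ∂f_3/∂x - ∂f_1/∂z = ∂(2*x*(-y - z))/∂x - ∂(x*(3 - y))/∂z = -2*y - 2*z
  coefficient of dy ∧ dz: ∂f_3/∂y - ∂f_2/∂z = ∂(2*x*(-y - z))/∂y - ∂(x)/∂z = -2*x
Assembling: d(omega) = (x + 1) dx ∧ dy + (-2*y - 2*z) dx ∧ dz + (-2*x) dy ∧ dz.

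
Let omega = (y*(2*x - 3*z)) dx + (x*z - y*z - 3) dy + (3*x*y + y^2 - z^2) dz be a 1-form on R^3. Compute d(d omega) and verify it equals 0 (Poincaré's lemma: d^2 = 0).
d(d omega) = 0

Step 1: d omega = sum_{i<j} (∂f_j/∂x_i - ∂f_i/∂x_j) dx_i ∧ dx_j:
  coeff of dx ∧ dy: -2*x + 4*z
  coeff of dx ∧ dz: 6*y
  coeff of dy ∧ dz: 2*x + 3*y
Step 2: Apply d again to each 2-form coefficient. The only possible 3-form in R^3 is dx ∧ dy ∧ dz, with coefficient
  ∂(coeff of dy∧dz)/∂x - ∂(coeff of dx∧dz)/∂y + ∂(coeff of dx∧dy)/∂z
  = ∂/∂x (2*x + 3*y) - ∂/∂y (6*y) + ∂/∂z (-2*x + 4*z).
Each of these terms simplifies to sums of mixed partials that cancel in pairs. The result is 0 (by equality of mixed partials for smooth functions — Schwarz / Clairaut).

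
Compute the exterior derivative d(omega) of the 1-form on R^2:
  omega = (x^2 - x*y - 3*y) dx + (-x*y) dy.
d(omega) = (x - y + 3) dx ∧ dy

For a 1-form omega = sum_i f_i dx_i, the exterior derivative is
  d(omega) = sum_{i < j} (∂f_j/∂x_i - ∂f_i/∂x_j) dx_i ∧ dx_j.
  coefficient of dx ∧ dy: ∂f_2/∂x - ∂f_1/∂y = ∂(-x*y)/∂x - ∂(x^2 - x*y - 3*y)/∂y = x - y + 3
Assembling: d(omega) = (x - y + 3) dx ∧ dy.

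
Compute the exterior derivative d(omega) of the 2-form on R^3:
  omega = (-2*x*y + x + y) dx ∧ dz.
d(omega) = (2*x - 1) dx ∧ dy ∧ dz

For a 2-form omega = sum_{i<j} g_{ij} dx_i ∧ dx_j, the exterior derivative is
  d(omega) = sum_{i<j} d(g_{ij}) ∧ dx_i ∧ dx_j = sum_{i<j, k} (∂g_{ij}/∂x_k) dx_k ∧ dx_i ∧ dx_j.
Expand each term, using dx_k ∧ dx_i ∧ dx_j = sgn(permutation) dx_{(a)} ∧ dx_{(b)} ∧ dx_{(c)} with (a < b < c) sorted:
  d(-2*x*y + x + y) includes (∂/∂y)(-2*x*y + x + y) dy = (1 - 2*x) dy, which multiplied by dx ∧ dz gives (2*x - 1) dx ∧ dy ∧ dz
Collecting like 3-forms: d(omega) = (2*x - 1) dx ∧ dy ∧ dz.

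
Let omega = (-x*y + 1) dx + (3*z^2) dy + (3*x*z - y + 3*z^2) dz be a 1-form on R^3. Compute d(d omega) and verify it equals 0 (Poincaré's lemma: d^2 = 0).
d(d omega) = 0

Step 1: d omega = sum_{i<j} (∂f_j/∂x_i - ∂f_i/∂x_j) dx_i ∧ dx_j:
  coeff of dx ∧ dy: x
  coeff of dx ∧ dz: 3*z
  coeff of dy ∧ dz: -6*z - 1
Step 2: Apply d again to each 2-form coefficient. The only possible 3-form in R^3 is dx ∧ dy ∧ dz, with coefficient
  ∂(coeff of dy∧dz)/∂x - ∂(coeff of dx∧dz)/∂y + ∂(coeff of dx∧dy)/∂z
  = ∂/∂x (-6*z - 1) - ∂/∂y (3*z) + ∂/∂z (x).
Each of these terms simplifies to sums of mixed partials that cancel in pairs. The result is 0 (by equality of mixed partials for smooth functions — Schwarz / Clairaut).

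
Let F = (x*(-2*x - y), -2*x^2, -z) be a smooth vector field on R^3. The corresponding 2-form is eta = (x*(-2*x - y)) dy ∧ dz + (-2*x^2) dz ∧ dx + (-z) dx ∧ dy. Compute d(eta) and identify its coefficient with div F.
d(eta) = (-4*x - y - 1) dx ∧ dy ∧ dz; div F = -4*x - y - 1

For a 2-form in R^3 of the form above, applying d gives a 3-form with coefficient ∂P/∂x + ∂Q/∂y + ∂R/∂z:
  ∂P/∂x = -4*x - y
  ∂Q/∂y = 0
  ∂R/∂z = -1
Sum = -4*x - y - 1, which is exactly div F.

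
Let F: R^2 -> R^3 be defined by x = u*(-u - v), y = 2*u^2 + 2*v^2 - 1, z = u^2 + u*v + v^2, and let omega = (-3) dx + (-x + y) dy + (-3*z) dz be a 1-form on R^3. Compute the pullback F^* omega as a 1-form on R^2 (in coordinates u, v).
F^* omega = (6*u^3 - 5*u^2*v - u*v^2 + 2*u - 3*v^3 + 3*v) du + (-3*u^3 + 3*u^2*v - 5*u*v^2 + 3*u + 2*v^3 - 4*v) dv

Using F^*(f dg) = (f ∘ F) d(g ∘ F), substitute each coordinate x_i by F_i(u, v) in f_i, and replace dx_i by d F_i = (∂F_i/∂u) du + (∂F_i/∂v) dv.
  For the x component: f_1(F) = -3; d F_1 = (-2*u - v) du + (-u) dv
  For the y component: f_2(F) = 3*u^2 + u*v + 2*v^2 - 1; d F_2 = (4*u) du + (4*v) dv
  For the z component: f_3(F) = -3*u^2 - 3*u*v - 3*v^2; d F_3 = (2*u + v) du + (u + 2*v) dv
Combining and collecting du, dv coefficients:
  coeff of du: 6*u^3 - 5*u^2*v - u*v^2 + 2*u - 3*v^3 + 3*v
  coeff of dv: -3*u^3 + 3*u^2*v - 5*u*v^2 + 3*u + 2*v^3 - 4*v
F^* omega = (6*u^3 - 5*u^2*v - u*v^2 + 2*u - 3*v^3 + 3*v) du + (-3*u^3 + 3*u^2*v - 5*u*v^2 + 3*u + 2*v^3 - 4*v) dv.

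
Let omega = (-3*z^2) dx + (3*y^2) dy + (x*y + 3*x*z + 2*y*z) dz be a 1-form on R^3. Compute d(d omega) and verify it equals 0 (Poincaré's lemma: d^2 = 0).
d(d omega) = 0

Step 1: d omega = sum_{i<j} (∂f_j/∂x_i - ∂f_i/∂x_j) dx_i ∧ dx_j:
  coeff of dx ∧ dy: 0
  coeff of dx ∧ dz: y + 9*z
  coeff of dy ∧ dz: x + 2*z
Step 2: Apply d again to each 2-form coefficient. The only possible 3-form in R^3 is dx ∧ dy ∧ dz, with coefficient
  ∂(coeff of dy∧dz)/∂x - ∂(coeff of dx∧dz)/∂y + ∂(coeff of dx∧dy)/∂z
  = ∂/∂x (x + 2*z) - ∂/∂y (y + 9*z) + ∂/∂z (0).
Each of these terms simplifies to sums of mixed partials that cancel in pairs. The result is 0 (by equality of mixed partials for smooth functions — Schwarz / Clairaut).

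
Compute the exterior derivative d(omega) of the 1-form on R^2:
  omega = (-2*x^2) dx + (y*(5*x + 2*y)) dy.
d(omega) = (5*y) dx ∧ dy

For a 1-form omega = sum_i f_i dx_i, the exterior derivative is
  d(omega) = sum_{i < j} (∂f_j/∂x_i - ∂f_i/∂x_j) dx_i ∧ dx_j.
  coefficient of dx ∧ dy: ∂f_2/∂x - ∂f_1/∂y = ∂(y*(5*x + 2*y))/∂x - ∂(-2*x^2)/∂y = 5*y
Assembling: d(omega) = (5*y) dx ∧ dy.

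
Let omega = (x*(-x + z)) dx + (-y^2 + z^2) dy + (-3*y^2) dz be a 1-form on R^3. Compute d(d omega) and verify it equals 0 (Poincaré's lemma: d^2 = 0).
d(d omega) = 0

Step 1: d omega = sum_{i<j} (∂f_j/∂x_i - ∂f_i/∂x_j) dx_i ∧ dx_j:
  coeff of dx ∧ dy: 0
  coeff of dx ∧ dz: -x
  coeff of dy ∧ dz: -6*y - 2*z
Step 2: Apply d again to each 2-form coefficient. The only possible 3-form in R^3 is dx ∧ dy ∧ dz, with coefficient
  ∂(coeff of dy∧dz)/∂x - ∂(coeff of dx∧dz)/∂y + ∂(coeff of dx∧dy)/∂z
  = ∂/∂x (-6*y - 2*z) - ∂/∂y (-x) + ∂/∂z (0).
Each of these terms simplifies to sums of mixed partials that cancel in pairs. The result is 0 (by equality of mixed partials for smooth functions — Schwarz / Clairaut).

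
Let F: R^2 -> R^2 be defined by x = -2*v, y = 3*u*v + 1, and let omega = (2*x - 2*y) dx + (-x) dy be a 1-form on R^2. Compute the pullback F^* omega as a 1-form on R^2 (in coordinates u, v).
F^* omega = (6*v^2) du + (18*u*v + 8*v + 4) dv

Using F^*(f dg) = (f ∘ F) d(g ∘ F), substitute each coordinate x_i by F_i(u, v) in f_i, and replace dx_i by d F_i = (∂F_i/∂u) du + (∂F_i/∂v) dv.
  For the x component: f_1(F) = -6*u*v - 4*v - 2; d F_1 = (0) du + (-2) dv
  For the y component: f_2(F) = 2*v; d F_2 = (3*v) du + (3*u) dv
Combining and collecting du, dv coefficients:
  coeff of du: 6*v^2
  coeff of dv: 18*u*v + 8*v + 4
F^* omega = (6*v^2) du + (18*u*v + 8*v + 4) dv.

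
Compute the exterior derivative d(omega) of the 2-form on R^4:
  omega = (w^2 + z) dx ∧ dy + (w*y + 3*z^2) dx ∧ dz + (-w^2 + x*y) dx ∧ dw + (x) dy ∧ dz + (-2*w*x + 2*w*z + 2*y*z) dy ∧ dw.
d(omega) = (2 - w) dx ∧ dy ∧ dz + (-x) dx ∧ dy ∧ dw + (y) dx ∧ dz ∧ dw + (-2*w - 2*y) dy ∧ dz ∧ dw

For a 2-form omega = sum_{i<j} g_{ij} dx_i ∧ dx_j, the exterior derivative is
  d(omega) = sum_{i<j} d(g_{ij}) ∧ dx_i ∧ dx_j = sum_{i<j, k} (∂g_{ij}/∂x_k) dx_k ∧ dx_i ∧ dx_j.
Expand each term, using dx_k ∧ dx_i ∧ dx_j = sgn(permutation) dx_{(a)} ∧ dx_{(b)} ∧ dx_{(c)} with (a < b < c) sorted:
  d(w^2 + z) includes (∂/∂z)(w^2 + z) dz = (1) dz, which multiplied by dx ∧ dy gives (1) dx ∧ dy ∧ dz
  d(w^2 + z) includes (∂/∂w)(w^2 + z) dw = (2*w) dw, which multiplied by dx ∧ dy gives (2*w) dx ∧ dy ∧ dw
  d(w*y + 3*z^2) includes (∂/∂y)(w*y + 3*z^2) dy = (w) dy, which multiplied by dx ∧ dz gives (-w) dx ∧ dy ∧ dz
  d(w*y + 3*z^2) includes (∂/∂w)(w*y + 3*z^2) dw = (y) dw, which multiplied by dx ∧ dz gives (y) dx ∧ dz ∧ dw
  d(-w^2 + x*y) includes (∂/∂y)(-w^2 + x*y) dy = (x) dy, which multiplied by dx ∧ dw gives (-x) dx ∧ dy ∧ dw
  d(x) includes (∂/∂x)(x) dx = (1) dx, which multiplied by dy ∧ dz gives (1) dx ∧ dy ∧ dz
  d(-2*w*x + 2*w*z + 2*y*z) includes (∂/∂x)(-2*w*x + 2*w*z + 2*y*z) dx = (-2*w) dx, which multiplied by dy ∧ dw gives (-2*w) dx ∧ dy ∧ dw
  d(-2*w*x + 2*w*z + 2*y*z) includes (∂/∂z)(-2*w*x + 2*w*z + 2*y*z) dz = (2*w + 2*y) dz, which multiplied by dy ∧ dw gives (-2*w - 2*y) dy ∧ dz ∧ dw
Collecting like 3-forms: d(omega) = (2 - w) dx ∧ dy ∧ dz + (-x) dx ∧ dy ∧ dw + (y) dx ∧ dz ∧ dw + (-2*w - 2*y) dy ∧ dz ∧ dw.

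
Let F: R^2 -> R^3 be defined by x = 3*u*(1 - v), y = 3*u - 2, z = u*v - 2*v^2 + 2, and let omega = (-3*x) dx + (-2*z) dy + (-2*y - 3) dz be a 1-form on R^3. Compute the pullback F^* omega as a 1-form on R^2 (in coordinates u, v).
F^* omega = (-27*u*v^2 + 42*u*v - 27*u + 12*v^2 + v - 12) du + (-27*u^2*v + 21*u^2 + 24*u*v + u - 4*v) dv

Using F^*(f dg) = (f ∘ F) d(g ∘ F), substitute each coordinate x_i by F_i(u, v) in f_i, and replace dx_i by d F_i = (∂F_i/∂u) du + (∂F_i/∂v) dv.
  For the x component: f_1(F) = 9*u*(v - 1); d F_1 = (3 - 3*v) du + (-3*u) dv
  For the y component: f_2(F) = -2*u*v + 4*v^2 - 4; d F_2 = (3) du + (0) dv
  For the z component: f_3(F) = 1 - 6*u; d F_3 = (v) du + (u - 4*v) dv
Combining and collecting du, dv coefficients:
  coeff of du: -27*u*v^2 + 42*u*v - 27*u + 12*v^2 + v - 12
  coeff of dv: -27*u^2*v + 21*u^2 + 24*u*v + u - 4*v
F^* omega = (-27*u*v^2 + 42*u*v - 27*u + 12*v^2 + v - 12) du + (-27*u^2*v + 21*u^2 + 24*u*v + u - 4*v) dv.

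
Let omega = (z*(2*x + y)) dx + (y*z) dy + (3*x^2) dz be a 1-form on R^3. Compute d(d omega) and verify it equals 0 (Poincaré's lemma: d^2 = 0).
d(d omega) = 0

Step 1: d omega = sum_{i<j} (∂f_j/∂x_i - ∂f_i/∂x_j) dx_i ∧ dx_j:
  coeff of dx ∧ dy: -z
  coeff of dx ∧ dz: 4*x - y
  coeff of dy ∧ dz: -y
Step 2: Apply d again to each 2-form coefficient. The only possible 3-form in R^3 is dx ∧ dy ∧ dz, with coefficient
  ∂(coeff of dy∧dz)/∂x - ∂(coeff of dx∧dz)/∂y + ∂(coeff of dx∧dy)/∂z
  = ∂/∂x (-y) - ∂/∂y (4*x - y) + ∂/∂z (-z).
Each of these terms simplifies to sums of mixed partials that cancel in pairs. The result is 0 (by equality of mixed partials for smooth functions — Schwarz / Clairaut).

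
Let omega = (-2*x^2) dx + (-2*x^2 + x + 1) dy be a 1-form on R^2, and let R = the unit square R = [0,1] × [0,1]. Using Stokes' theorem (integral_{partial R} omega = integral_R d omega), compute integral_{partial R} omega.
integral_(partial R) omega = -1

Stokes: integral_partial_R omega = integral_R d omega with d omega = (∂Q/∂x - ∂P/∂y) dx ∧ dy.
  ∂Q/∂x = 1 - 4*x
  ∂P/∂y = 0
  integrand = ∂Q/∂x - ∂P/∂y = 1 - 4*x.
Integrating over R: integral_0^1 integral_0^1 (1 - 4*x) dx dy = -1.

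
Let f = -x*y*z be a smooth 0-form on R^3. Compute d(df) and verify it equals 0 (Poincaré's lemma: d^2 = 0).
d(df) = 0

Step 1: df = sum_i (∂f/∂x_i) dx_i = (-y*z) dx + (-x*z) dy + (-x*y) dz.
Step 2: Apply d again. Using the 1-form formula, the coefficient of dx ∧ dy in d(df) is ∂^2 f/∂x ∂y - ∂^2 f/∂y ∂x = (-z) - (-z) = 0 (equality of mixed partials for smooth f).
Similarly for dx ∧ dz and dy ∧ dz — all coefficients vanish. So d(df) = 0.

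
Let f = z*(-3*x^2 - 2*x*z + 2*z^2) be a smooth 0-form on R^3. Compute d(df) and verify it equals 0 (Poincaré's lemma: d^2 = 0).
d(df) = 0

Step 1: df = sum_i (∂f/∂x_i) dx_i = (2*z*(-3*x - z)) dx + (0) dy + (-3*x^2 - 4*x*z + 6*z^2) dz.
Step 2: Apply d again. Using the 1-form formula, the coefficient of dx ∧ dy in d(df) is ∂^2 f/∂x ∂y - ∂^2 f/∂y ∂x = (0) - (0) = 0 (equality of mixed partials for smooth f).
Similarly for dx ∧ dz and dy ∧ dz — all coefficients vanish. So d(df) = 0.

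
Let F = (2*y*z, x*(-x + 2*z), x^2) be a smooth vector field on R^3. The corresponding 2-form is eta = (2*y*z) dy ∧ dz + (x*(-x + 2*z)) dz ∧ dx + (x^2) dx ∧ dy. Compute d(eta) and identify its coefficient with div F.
d(eta) = (0) dx ∧ dy ∧ dz; div F = 0

For a 2-form in R^3 of the form above, applying d gives a 3-form with coefficient ∂P/∂x + ∂Q/∂y + ∂R/∂z:
  ∂P/∂x = 0
  ∂Q/∂y = 0
  ∂R/∂z = 0
Sum = 0, which is exactly div F.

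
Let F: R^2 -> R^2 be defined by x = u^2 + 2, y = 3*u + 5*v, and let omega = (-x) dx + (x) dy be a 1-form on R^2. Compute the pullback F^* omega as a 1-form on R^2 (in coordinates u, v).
F^* omega = (-2*u^3 + 3*u^2 - 4*u + 6) du + (5*u^2 + 10) dv

Using F^*(f dg) = (f ∘ F) d(g ∘ F), substitute each coordinate x_i by F_i(u, v) in f_i, and replace dx_i by d F_i = (∂F_i/∂u) du + (∂F_i/∂v) dv.
  For the x component: f_1(F) = -u^2 - 2; d F_1 = (2*u) du + (0) dv
  For the y component: f_2(F) = u^2 + 2; d F_2 = (3) du + (5) dv
Combining and collecting du, dv coefficients:
  coeff of du: -2*u^3 + 3*u^2 - 4*u + 6
  coeff of dv: 5*u^2 + 10
F^* omega = (-2*u^3 + 3*u^2 - 4*u + 6) du + (5*u^2 + 10) dv.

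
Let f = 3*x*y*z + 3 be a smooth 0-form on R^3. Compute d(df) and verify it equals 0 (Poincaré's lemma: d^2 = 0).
d(df) = 0

Step 1: df = sum_i (∂f/∂x_i) dx_i = (3*y*z) dx + (3*x*z) dy + (3*x*y) dz.
Step 2: Apply d again. Using the 1-form formula, the coefficient of dx ∧ dy in d(df) is ∂^2 f/∂x ∂y - ∂^2 f/∂y ∂x = (3*z) - (3*z) = 0 (equality of mixed partials for smooth f).
Similarly for dx ∧ dz and dy ∧ dz — all coefficients vanish. So d(df) = 0.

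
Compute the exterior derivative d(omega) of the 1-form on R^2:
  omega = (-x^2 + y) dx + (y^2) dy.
d(omega) = (-1) dx ∧ dy

For a 1-form omega = sum_i f_i dx_i, the exterior derivative is
  d(omega) = sum_{i < j} (∂f_j/∂x_i - ∂f_i/∂x_j) dx_i ∧ dx_j.
  coefficient of dx ∧ dy: ∂f_2/∂x - ∂f_1/∂y = ∂(y^2)/∂x - ∂(-x^2 + y)/∂y = -1
Assembling: d(omega) = (-1) dx ∧ dy.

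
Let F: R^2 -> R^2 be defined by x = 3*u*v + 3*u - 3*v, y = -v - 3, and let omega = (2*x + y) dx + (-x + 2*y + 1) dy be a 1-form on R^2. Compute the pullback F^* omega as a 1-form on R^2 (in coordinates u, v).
F^* omega = (18*u*v^2 + 36*u*v + 18*u - 21*v^2 - 30*v - 9) du + (18*u^2*v + 18*u^2 - 36*u*v - 24*u + 20*v + 14) dv

Using F^*(f dg) = (f ∘ F) d(g ∘ F), substitute each coordinate x_i by F_i(u, v) in f_i, and replace dx_i by d F_i = (∂F_i/∂u) du + (∂F_i/∂v) dv.
  For the x component: f_1(F) = 6*u*v + 6*u - 7*v - 3; d F_1 = (3*v + 3) du + (3*u - 3) dv
  For the y component: f_2(F) = -3*u*v - 3*u + v - 5; d F_2 = (0) du + (-1) dv
Combining and collecting du, dv coefficients:
  coeff of du: 18*u*v^2 + 36*u*v + 18*u - 21*v^2 - 30*v - 9
  coeff of dv: 18*u^2*v + 18*u^2 - 36*u*v - 24*u + 20*v + 14
F^* omega = (18*u*v^2 + 36*u*v + 18*u - 21*v^2 - 30*v - 9) du + (18*u^2*v + 18*u^2 - 36*u*v - 24*u + 20*v + 14) dv.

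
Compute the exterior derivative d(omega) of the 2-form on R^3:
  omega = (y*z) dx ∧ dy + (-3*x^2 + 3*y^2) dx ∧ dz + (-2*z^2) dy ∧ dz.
d(omega) = (-5*y) dx ∧ dy ∧ dz

For a 2-form omega = sum_{i<j} g_{ij} dx_i ∧ dx_j, the exterior derivative is
  d(omega) = sum_{i<j} d(g_{ij}) ∧ dx_i ∧ dx_j = sum_{i<j, k} (∂g_{ij}/∂x_k) dx_k ∧ dx_i ∧ dx_j.
Expand each term, using dx_k ∧ dx_i ∧ dx_j = sgn(permutation) dx_{(a)} ∧ dx_{(b)} ∧ dx_{(c)} with (a < b < c) sorted:
  d(y*z) includes (∂/∂z)(y*z) dz = (y) dz, which multiplied by dx ∧ dy gives (y) dx ∧ dy ∧ dz
  d(-3*x^2 + 3*y^2) includes (∂/∂y)(-3*x^2 + 3*y^2) dy = (6*y) dy, which multiplied by dx ∧ dz gives (-6*y) dx ∧ dy ∧ dz
Collecting like 3-forms: d(omega) = (-5*y) dx ∧ dy ∧ dz.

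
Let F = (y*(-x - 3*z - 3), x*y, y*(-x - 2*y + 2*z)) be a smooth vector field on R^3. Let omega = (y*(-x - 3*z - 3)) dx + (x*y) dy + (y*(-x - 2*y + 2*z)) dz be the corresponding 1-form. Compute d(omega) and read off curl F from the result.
d(omega) = (-x - 4*y + 2*z) dy ∧ dz + (-2*y) dz ∧ dx + (x + y + 3*z + 3) dx ∧ dy; curl F = (-x - 4*y + 2*z, -2*y, x + y + 3*z + 3)

d omega = sum_{i<j} (∂f_j/∂x_i - ∂f_i/∂x_j) dx_i ∧ dx_j. Under the identification (dy ∧ dz, dz ∧ dx, dx ∧ dy) ↔ (e_x, e_y, e_z), the coefficients are exactly the components of curl F. Compute:
  ∂R/∂y - ∂Q/∂z = (-x - 4*y + 2*z) - (0) = -x - 4*y + 2*z
  ∂P/∂z - ∂R/∂x = (-3*y) - (-y) = -2*y
  ∂Q/∂x - ∂P/∂y = (y) - (-x - 3*z - 3) = x + y + 3*z + 3.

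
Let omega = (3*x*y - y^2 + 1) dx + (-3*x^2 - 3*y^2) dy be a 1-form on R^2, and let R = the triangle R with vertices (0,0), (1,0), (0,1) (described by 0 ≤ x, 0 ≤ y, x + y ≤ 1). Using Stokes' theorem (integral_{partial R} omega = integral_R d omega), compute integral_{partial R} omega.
integral_(partial R) omega = -7/6

Stokes: integral_partial_R omega = integral_R d omega with d omega = (∂Q/∂x - ∂P/∂y) dx ∧ dy.
  ∂Q/∂x = -6*x
  ∂P/∂y = 3*x - 2*y
  integrand = ∂Q/∂x - ∂P/∂y = -9*x + 2*y.
Integrating over R: integral_0^1 integral_0^{1-x} (-9*x + 2*y) dy dx = -7/6.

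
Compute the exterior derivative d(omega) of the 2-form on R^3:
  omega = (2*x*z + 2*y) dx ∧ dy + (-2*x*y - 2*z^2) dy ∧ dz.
d(omega) = (2*x - 2*y) dx ∧ dy ∧ dz

For a 2-form omega = sum_{i<j} g_{ij} dx_i ∧ dx_j, the exterior derivative is
  d(omega) = sum_{i<j} d(g_{ij}) ∧ dx_i ∧ dx_j = sum_{i<j, k} (∂g_{ij}/∂x_k) dx_k ∧ dx_i ∧ dx_j.
Expand each term, using dx_k ∧ dx_i ∧ dx_j = sgn(permutation) dx_{(a)} ∧ dx_{(b)} ∧ dx_{(c)} with (a < b < c) sorted:
  d(2*x*z + 2*y) includes (∂/∂z)(2*x*z + 2*y) dz = (2*x) dz, which multiplied by dx ∧ dy gives (2*x) dx ∧ dy ∧ dz
  d(-2*x*y - 2*z^2) includes (∂/∂x)(-2*x*y - 2*z^2) dx = (-2*y) dx, which multiplied by dy ∧ dz gives (-2*y) dx ∧ dy ∧ dz
Collecting like 3-forms: d(omega) = (2*x - 2*y) dx ∧ dy ∧ dz.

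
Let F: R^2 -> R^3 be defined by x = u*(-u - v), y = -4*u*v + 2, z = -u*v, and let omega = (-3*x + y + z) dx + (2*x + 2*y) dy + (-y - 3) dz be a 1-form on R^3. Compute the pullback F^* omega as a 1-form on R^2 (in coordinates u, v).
F^* omega = (-6*u^3 + 9*u^2*v + 38*u*v^2 - 4*u - 13*v) du + (u*(5*u^2 + 38*u*v - 13)) dv

Using F^*(f dg) = (f ∘ F) d(g ∘ F), substitute each coordinate x_i by F_i(u, v) in f_i, and replace dx_i by d F_i = (∂F_i/∂u) du + (∂F_i/∂v) dv.
  For the x component: f_1(F) = 3*u^2 - 2*u*v + 2; d F_1 = (-2*u - v) du + (-u) dv
  For the y component: f_2(F) = -2*u^2 - 10*u*v + 4; d F_2 = (-4*v) du + (-4*u) dv
  For the z component: f_3(F) = 4*u*v - 5; d F_3 = (-v) du + (-u) dv
Combining and collecting du, dv coefficients:
  coeff of du: -6*u^3 + 9*u^2*v + 38*u*v^2 - 4*u - 13*v
  coeff of dv: u*(5*u^2 + 38*u*v - 13)
F^* omega = (-6*u^3 + 9*u^2*v + 38*u*v^2 - 4*u - 13*v) du + (u*(5*u^2 + 38*u*v - 13)) dv.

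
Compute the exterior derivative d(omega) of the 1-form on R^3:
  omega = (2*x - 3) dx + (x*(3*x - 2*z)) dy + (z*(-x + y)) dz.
d(omega) = (6*x - 2*z) dx ∧ dy + (-z) dx ∧ dz + (2*x + z) dy ∧ dz

For a 1-form omega = sum_i f_i dx_i, the exterior derivative is
  d(omega) = sum_{i < j} (∂f_j/∂x_i - ∂f_i/∂x_j) dx_i ∧ dx_j.
  coefficient of dx ∧ dy: ∂f_2/∂x - ∂f_1/∂y = ∂(x*(3*x - 2*z))/∂x - ∂(2*x - 3)/∂y = 6*x - 2*z
  coefficient of dx ∧ dz: ∂f_3/∂x - ∂f_1/∂z = ∂(z*(-x + y))/∂x - ∂(2*x - 3)/∂z = -z
  coefficient of dy ∧ dz: ∂f_3/∂y - ∂f_2/∂z = ∂(z*(-x + y))/∂y - ∂(x*(3*x - 2*z))/∂z = 2*x + z
Assembling: d(omega) = (6*x - 2*z) dx ∧ dy + (-z) dx ∧ dz + (2*x + z) dy ∧ dz.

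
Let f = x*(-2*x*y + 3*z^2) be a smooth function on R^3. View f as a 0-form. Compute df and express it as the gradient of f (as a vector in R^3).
df = (-4*x*y + 3*z^2) dx + (-2*x^2) dy + (6*x*z) dz; grad f = (-4*x*y + 3*z^2, -2*x^2, 6*x*z)

For a 0-form f, d f = (∂f/∂x) dx + (∂f/∂y) dy + (∂f/∂z) dz. The components of the vector representation are exactly the entries of grad f in Cartesian coordinates:
  ∂f/∂x = -4*x*y + 3*z^2
  ∂f/∂y = -2*x^2
  ∂f/∂z = 6*x*z.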